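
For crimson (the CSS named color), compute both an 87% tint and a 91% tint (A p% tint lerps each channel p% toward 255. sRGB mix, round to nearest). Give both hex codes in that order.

#FAE0E6, #FCEAED

CSS crimson is rgb(220, 20, 60).
87% tint:
  R: 220 + 30.45 = 250.45 → 250
  G: 20 + 0.87×(255−20) = 20 + 204.45 = 224.45 → 224
  B: 60 + 169.65 = 229.65 → 230
  → #FAE0E6
91% tint:
  R: 220 + 31.85 = 251.85 → 252
  G: 20 + 213.85 = 233.85 → 234
  B: 60 + 177.45 = 237.45 → 237
  → #FCEAED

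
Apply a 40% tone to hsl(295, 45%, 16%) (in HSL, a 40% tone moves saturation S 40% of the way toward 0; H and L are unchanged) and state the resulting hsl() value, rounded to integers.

S moves 40% from 45 toward 0: 45 − 18 = 27 → 27.
H and L are unchanged.

hsl(295, 27%, 16%)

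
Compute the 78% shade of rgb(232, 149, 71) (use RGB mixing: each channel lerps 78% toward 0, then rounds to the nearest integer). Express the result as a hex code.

#332110

Lerp each channel 78% toward 0:
  R: 232 − 180.96 = 51.04 → 51
  G: 149 + 0.78×(0−149) = 149 − 116.22 = 32.78 → 33
  B: 71 + 0.78×(0−71) = 71 − 55.38 = 15.62 → 16
rgb(51, 33, 16) = #332110.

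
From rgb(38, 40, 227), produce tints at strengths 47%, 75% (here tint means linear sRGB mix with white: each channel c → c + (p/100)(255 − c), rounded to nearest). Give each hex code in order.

#8C8DF0, #C9C9F8

47%: (38 + 101.99 = 139.99→140, 40 + 101.05 = 141.05→141, 227 + 13.16 = 240.16→240) → #8C8DF0
75%: (38 + 162.75 = 200.75→201, 40 + 161.25 = 201.25→201, 227 + 21 = 248→248) → #C9C9F8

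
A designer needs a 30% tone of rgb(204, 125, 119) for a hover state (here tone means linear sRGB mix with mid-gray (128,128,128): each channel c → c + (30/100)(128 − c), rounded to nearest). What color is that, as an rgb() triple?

Per channel, c → c + 0.3(128 − c):
  R: 204 + 0.3×(128−204) = 204 − 22.8 = 181.2 → 181
  G: 125 + 0.3×(128−125) = 125 + 0.9 = 125.9 → 126
  B: 119 + 0.3×(128−119) = 119 + 2.7 = 121.7 → 122

rgb(181, 126, 122)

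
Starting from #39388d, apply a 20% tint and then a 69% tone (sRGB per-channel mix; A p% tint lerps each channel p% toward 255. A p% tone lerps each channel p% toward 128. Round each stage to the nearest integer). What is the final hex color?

#76768b

#39388d is rgb(57, 56, 141).
Per channel, c → c + 0.2(255 − c):
  R: 57 + 0.2×(255−57) = 57 + 39.6 = 96.6 → 97
  G: 56 + 0.2×(255−56) = 56 + 39.8 = 95.8 → 96
  B: 141 + 0.2×(255−141) = 141 + 22.8 = 163.8 → 164
After the tint: rgb(97, 96, 164) = #6160a4.
A 69% tone moves each channel 69% toward 128:
  R: 97 + 0.69×(128−97) = 97 + 21.39 = 118.39 → 118
  G: 96 + 0.69×(128−96) = 96 + 22.08 = 118.08 → 118
  B: 164 + 0.69×(128−164) = 164 − 24.84 = 139.16 → 139
rgb(118, 118, 139) = #76768b.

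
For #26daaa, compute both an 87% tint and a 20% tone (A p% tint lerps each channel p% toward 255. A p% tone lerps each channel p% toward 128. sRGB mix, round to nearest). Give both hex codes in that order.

#e3faf4, #38c8a2

#26daaa is rgb(38, 218, 170).
87% tint:
  R: 38 + 188.79 = 226.79 → 227
  G: 218 + 0.87×(255−218) = 218 + 32.19 = 250.19 → 250
  B: 170 + 0.87×(255−170) = 170 + 73.95 = 243.95 → 244
  → #e3faf4
20% tone:
  R: 38 + 0.2×(128−38) = 38 + 18 = 56 → 56
  G: 218 + 0.2×(128−218) = 218 − 18 = 200 → 200
  B: 170 + 0.2×(128−170) = 170 − 8.4 = 161.6 → 162
  → #38c8a2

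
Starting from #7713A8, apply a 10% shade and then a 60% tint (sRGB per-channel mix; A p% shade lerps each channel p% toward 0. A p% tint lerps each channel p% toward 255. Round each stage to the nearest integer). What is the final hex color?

#7713A8 is rgb(119, 19, 168).
Per channel, c → c + 0.1(0 − c):
  R: 119 − 11.9 = 107.1 → 107
  G: 19 − 1.9 = 17.1 → 17
  B: 168 + 0.1×(0−168) = 168 − 16.8 = 151.2 → 151
After the shade: rgb(107, 17, 151) = #6B1197.
Lerp each channel 60% toward 255:
  R: 107 + 0.6×(255−107) = 107 + 88.8 = 195.8 → 196
  G: 17 + 142.8 = 159.8 → 160
  B: 151 + 62.4 = 213.4 → 213
rgb(196, 160, 213) = #C4A0D5.

#C4A0D5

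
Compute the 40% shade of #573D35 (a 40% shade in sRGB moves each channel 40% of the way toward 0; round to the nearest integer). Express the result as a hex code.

#342520

#573D35 is rgb(87, 61, 53).
Per channel, c → c + 0.4(0 − c):
  R: 87 + 0.4×(0−87) = 87 − 34.8 = 52.2 → 52
  G: 61 − 24.4 = 36.6 → 37
  B: 53 − 21.2 = 31.8 → 32
rgb(52, 37, 32) = #342520.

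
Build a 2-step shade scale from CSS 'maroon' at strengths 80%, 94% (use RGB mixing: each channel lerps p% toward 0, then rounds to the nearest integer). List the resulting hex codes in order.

#1A0000, #080000

CSS maroon is rgb(128, 0, 0).
80%: (128 − 102.4 = 25.6→26, 0→0, 0→0) → #1A0000
94%: (128 − 120.32 = 7.68→8, 0→0, 0→0) → #080000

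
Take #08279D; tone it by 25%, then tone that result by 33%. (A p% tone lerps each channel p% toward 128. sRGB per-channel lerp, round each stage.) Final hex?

#08279D is rgb(8, 39, 157).
Per channel, c → c + 0.25(128 − c):
  R: 8 + 30 = 38 → 38
  G: 39 + 0.25×(128−39) = 39 + 22.25 = 61.25 → 61
  B: 157 − 7.25 = 149.75 → 150
After the tone: rgb(38, 61, 150) = #263D96.
A 33% tone moves each channel 33% toward 128:
  R: 38 + 29.7 = 67.7 → 68
  G: 61 + 22.11 = 83.11 → 83
  B: 150 + 0.33×(128−150) = 150 − 7.26 = 142.74 → 143
rgb(68, 83, 143) = #44538F.

#44538F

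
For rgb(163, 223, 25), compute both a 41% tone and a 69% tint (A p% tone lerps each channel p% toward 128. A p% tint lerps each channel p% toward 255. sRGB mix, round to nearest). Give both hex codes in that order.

#95B843, #E2F5B8

41% tone:
  R: 163 + 0.41×(128−163) = 163 − 14.35 = 148.65 → 149
  G: 223 − 38.95 = 184.05 → 184
  B: 25 + 42.23 = 67.23 → 67
  → #95B843
69% tint:
  R: 163 + 0.69×(255−163) = 163 + 63.48 = 226.48 → 226
  G: 223 + 0.69×(255−223) = 223 + 22.08 = 245.08 → 245
  B: 25 + 0.69×(255−25) = 25 + 158.7 = 183.7 → 184
  → #E2F5B8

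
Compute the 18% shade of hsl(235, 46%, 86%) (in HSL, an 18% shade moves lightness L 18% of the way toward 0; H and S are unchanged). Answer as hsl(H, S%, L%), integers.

L moves 18% from 86 toward 0: 86 − 15.48 = 70.52 → 71.
H and S are unchanged.

hsl(235, 46%, 71%)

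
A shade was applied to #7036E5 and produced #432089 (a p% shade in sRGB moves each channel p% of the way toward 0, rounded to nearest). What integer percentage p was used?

40%

#7036E5 is rgb(112, 54, 229); #432089 is rgb(67, 32, 137).
On the B channel (widest range): 137 ≈ 229 + (p/100)(0 − 229), so p ≈ 100×(137 − 229)/(0 − 229) = -9200/-229 = 40.17.
p = 40 reproduces all three channels after rounding.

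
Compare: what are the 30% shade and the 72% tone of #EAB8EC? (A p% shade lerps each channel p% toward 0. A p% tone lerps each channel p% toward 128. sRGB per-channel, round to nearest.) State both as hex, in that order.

#EAB8EC is rgb(234, 184, 236).
30% shade:
  R: 234 − 70.2 = 163.8 → 164
  G: 184 − 55.2 = 128.8 → 129
  B: 236 + 0.3×(0−236) = 236 − 70.8 = 165.2 → 165
  → #A481A5
72% tone:
  R: 234 + 0.72×(128−234) = 234 − 76.32 = 157.68 → 158
  G: 184 + 0.72×(128−184) = 184 − 40.32 = 143.68 → 144
  B: 236 − 77.76 = 158.24 → 158
  → #9E909E

#A481A5, #9E909E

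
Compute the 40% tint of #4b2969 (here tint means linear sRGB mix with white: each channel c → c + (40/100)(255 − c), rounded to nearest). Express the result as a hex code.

#4b2969 is rgb(75, 41, 105).
A 40% tint moves each channel 40% toward 255:
  R: 75 + 0.4×(255−75) = 75 + 72 = 147 → 147
  G: 41 + 85.6 = 126.6 → 127
  B: 105 + 0.4×(255−105) = 105 + 60 = 165 → 165
rgb(147, 127, 165) = #937fa5.

#937fa5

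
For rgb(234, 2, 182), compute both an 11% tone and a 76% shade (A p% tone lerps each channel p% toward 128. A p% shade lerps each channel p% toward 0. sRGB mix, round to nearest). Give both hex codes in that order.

#DE10B0, #38002C

11% tone:
  R: 234 + 0.11×(128−234) = 234 − 11.66 = 222.34 → 222
  G: 2 + 13.86 = 15.86 → 16
  B: 182 + 0.11×(128−182) = 182 − 5.94 = 176.06 → 176
  → #DE10B0
76% shade:
  R: 234 + 0.76×(0−234) = 234 − 177.84 = 56.16 → 56
  G: 2 + 0.76×(0−2) = 2 − 1.52 = 0.48 → 0
  B: 182 − 138.32 = 43.68 → 44
  → #38002C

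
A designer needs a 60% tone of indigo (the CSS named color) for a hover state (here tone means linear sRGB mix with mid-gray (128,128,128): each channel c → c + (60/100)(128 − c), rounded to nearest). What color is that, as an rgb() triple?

rgb(107, 77, 129)

CSS indigo is rgb(75, 0, 130).
Lerp each channel 60% toward 128:
  R: 75 + 0.6×(128−75) = 75 + 31.8 = 106.8 → 107
  G: 0 + 0.6×(128−0) = 0 + 76.8 = 76.8 → 77
  B: 130 + 0.6×(128−130) = 130 − 1.2 = 128.8 → 129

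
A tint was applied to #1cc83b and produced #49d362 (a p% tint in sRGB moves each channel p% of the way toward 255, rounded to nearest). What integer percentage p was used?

#1cc83b is rgb(28, 200, 59); #49d362 is rgb(73, 211, 98).
On the R channel (widest range): 73 ≈ 28 + (p/100)(255 − 28), so p ≈ 100×(73 − 28)/(255 − 28) = 4500/227 = 19.82.
p = 20 reproduces all three channels after rounding.

20%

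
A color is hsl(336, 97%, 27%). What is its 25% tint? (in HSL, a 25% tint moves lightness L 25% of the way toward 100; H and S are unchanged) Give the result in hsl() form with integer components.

L moves 25% from 27 toward 100: 27 + 18.25 = 45.25 → 45.
H and S are unchanged.

hsl(336, 97%, 45%)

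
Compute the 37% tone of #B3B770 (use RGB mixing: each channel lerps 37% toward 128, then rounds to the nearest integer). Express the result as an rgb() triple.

#B3B770 is rgb(179, 183, 112).
Per channel, c → c + 0.37(128 − c):
  R: 179 + 0.37×(128−179) = 179 − 18.87 = 160.13 → 160
  G: 183 − 20.35 = 162.65 → 163
  B: 112 + 0.37×(128−112) = 112 + 5.92 = 117.92 → 118

rgb(160, 163, 118)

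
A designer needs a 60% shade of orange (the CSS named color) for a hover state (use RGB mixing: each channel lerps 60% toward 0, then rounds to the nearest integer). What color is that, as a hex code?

#664200

CSS orange is rgb(255, 165, 0).
Per channel, c → c + 0.6(0 − c):
  R: 255 − 153 = 102 → 102
  G: 165 + 0.6×(0−165) = 165 − 99 = 66 → 66
  B: 0 + 0.6×(0−0) = 0 + 0 = 0 → 0
rgb(102, 66, 0) = #664200.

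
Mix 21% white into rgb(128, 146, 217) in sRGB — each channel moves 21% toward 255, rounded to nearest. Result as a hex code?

#9BA9E1

A 21% tint moves each channel 21% toward 255:
  R: 128 + 0.21×(255−128) = 128 + 26.67 = 154.67 → 155
  G: 146 + 22.89 = 168.89 → 169
  B: 217 + 0.21×(255−217) = 217 + 7.98 = 224.98 → 225
rgb(155, 169, 225) = #9BA9E1.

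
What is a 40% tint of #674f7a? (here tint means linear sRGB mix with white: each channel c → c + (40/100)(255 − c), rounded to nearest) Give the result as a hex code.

#674f7a is rgb(103, 79, 122).
Lerp each channel 40% toward 255:
  R: 103 + 0.4×(255−103) = 103 + 60.8 = 163.8 → 164
  G: 79 + 70.4 = 149.4 → 149
  B: 122 + 0.4×(255−122) = 122 + 53.2 = 175.2 → 175
rgb(164, 149, 175) = #a495af.

#a495af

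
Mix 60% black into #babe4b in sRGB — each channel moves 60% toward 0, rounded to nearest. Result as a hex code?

#babe4b is rgb(186, 190, 75).
Per channel, c → c + 0.6(0 − c):
  R: 186 − 111.6 = 74.4 → 74
  G: 190 + 0.6×(0−190) = 190 − 114 = 76 → 76
  B: 75 + 0.6×(0−75) = 75 − 45 = 30 → 30
rgb(74, 76, 30) = #4a4c1e.

#4a4c1e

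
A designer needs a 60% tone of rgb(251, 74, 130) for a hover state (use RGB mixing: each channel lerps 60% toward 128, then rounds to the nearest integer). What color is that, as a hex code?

Per channel, c → c + 0.6(128 − c):
  R: 251 − 73.8 = 177.2 → 177
  G: 74 + 32.4 = 106.4 → 106
  B: 130 + 0.6×(128−130) = 130 − 1.2 = 128.8 → 129
rgb(177, 106, 129) = #b16a81.

#b16a81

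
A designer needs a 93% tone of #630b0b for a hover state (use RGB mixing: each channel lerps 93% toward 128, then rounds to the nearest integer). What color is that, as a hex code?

#630b0b is rgb(99, 11, 11).
Per channel, c → c + 0.93(128 − c):
  R: 99 + 0.93×(128−99) = 99 + 26.97 = 125.97 → 126
  G: 11 + 0.93×(128−11) = 11 + 108.81 = 119.81 → 120
  B: 11 + 0.93×(128−11) = 11 + 108.81 = 119.81 → 120
rgb(126, 120, 120) = #7e7878.

#7e7878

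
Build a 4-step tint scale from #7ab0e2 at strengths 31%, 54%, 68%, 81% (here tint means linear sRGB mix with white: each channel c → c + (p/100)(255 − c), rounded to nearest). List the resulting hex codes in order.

#a3c8eb, #c2dbf2, #d4e6f6, #e6f0f9

#7ab0e2 is rgb(122, 176, 226).
31%: (122 + 41.23 = 163.23→163, 176 + 24.49 = 200.49→200, 226 + 8.99 = 234.99→235) → #a3c8eb
54%: (122 + 71.82 = 193.82→194, 176 + 42.66 = 218.66→219, 226 + 15.66 = 241.66→242) → #c2dbf2
68%: (122 + 90.44 = 212.44→212, 176 + 53.72 = 229.72→230, 226 + 19.72 = 245.72→246) → #d4e6f6
81%: (122 + 107.73 = 229.73→230, 176 + 63.99 = 239.99→240, 226 + 23.49 = 249.49→249) → #e6f0f9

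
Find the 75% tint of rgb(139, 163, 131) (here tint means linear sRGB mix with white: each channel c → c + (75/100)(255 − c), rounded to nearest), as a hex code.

#E2E8E0

Lerp each channel 75% toward 255:
  R: 139 + 0.75×(255−139) = 139 + 87 = 226 → 226
  G: 163 + 0.75×(255−163) = 163 + 69 = 232 → 232
  B: 131 + 0.75×(255−131) = 131 + 93 = 224 → 224
rgb(226, 232, 224) = #E2E8E0.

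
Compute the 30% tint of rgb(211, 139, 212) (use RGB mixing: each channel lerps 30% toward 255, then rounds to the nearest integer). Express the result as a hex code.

Lerp each channel 30% toward 255:
  R: 211 + 0.3×(255−211) = 211 + 13.2 = 224.2 → 224
  G: 139 + 0.3×(255−139) = 139 + 34.8 = 173.8 → 174
  B: 212 + 0.3×(255−212) = 212 + 12.9 = 224.9 → 225
rgb(224, 174, 225) = #E0AEE1.

#E0AEE1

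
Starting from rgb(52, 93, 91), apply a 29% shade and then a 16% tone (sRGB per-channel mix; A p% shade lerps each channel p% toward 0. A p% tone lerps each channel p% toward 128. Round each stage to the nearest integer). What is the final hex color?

#344C4B

Per channel, c → c + 0.29(0 − c):
  R: 52 + 0.29×(0−52) = 52 − 15.08 = 36.92 → 37
  G: 93 − 26.97 = 66.03 → 66
  B: 91 − 26.39 = 64.61 → 65
After the shade: rgb(37, 66, 65) = #254241.
A 16% tone moves each channel 16% toward 128:
  R: 37 + 14.56 = 51.56 → 52
  G: 66 + 0.16×(128−66) = 66 + 9.92 = 75.92 → 76
  B: 65 + 10.08 = 75.08 → 75
rgb(52, 76, 75) = #344C4B.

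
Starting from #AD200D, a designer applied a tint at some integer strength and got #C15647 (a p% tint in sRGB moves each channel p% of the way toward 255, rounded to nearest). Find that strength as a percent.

24%

#AD200D is rgb(173, 32, 13); #C15647 is rgb(193, 86, 71).
On the B channel (widest range): 71 ≈ 13 + (p/100)(255 − 13), so p ≈ 100×(71 − 13)/(255 − 13) = 5800/242 = 23.97.
p = 24 reproduces all three channels after rounding.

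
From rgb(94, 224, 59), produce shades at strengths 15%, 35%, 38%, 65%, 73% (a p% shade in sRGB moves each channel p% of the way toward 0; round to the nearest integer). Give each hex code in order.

#50BE32, #3D9226, #3A8B25, #214E15, #193C10

15%: (94 − 14.1 = 79.9→80, 224 − 33.6 = 190.4→190, 59 − 8.85 = 50.15→50) → #50BE32
35%: (94 − 32.9 = 61.1→61, 224 − 78.4 = 145.6→146, 59 − 20.65 = 38.35→38) → #3D9226
38%: (94 − 35.72 = 58.28→58, 224 − 85.12 = 138.88→139, 59 − 22.42 = 36.58→37) → #3A8B25
65%: (94 − 61.1 = 32.9→33, 224 − 145.6 = 78.4→78, 59 − 38.35 = 20.65→21) → #214E15
73%: (94 − 68.62 = 25.38→25, 224 − 163.52 = 60.48→60, 59 − 43.07 = 15.93→16) → #193C10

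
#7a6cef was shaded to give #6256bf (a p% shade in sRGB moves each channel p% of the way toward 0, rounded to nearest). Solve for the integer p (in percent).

20%

#7a6cef is rgb(122, 108, 239); #6256bf is rgb(98, 86, 191).
On the B channel (widest range): 191 ≈ 239 + (p/100)(0 − 239), so p ≈ 100×(191 − 239)/(0 − 239) = -4800/-239 = 20.08.
p = 20 reproduces all three channels after rounding.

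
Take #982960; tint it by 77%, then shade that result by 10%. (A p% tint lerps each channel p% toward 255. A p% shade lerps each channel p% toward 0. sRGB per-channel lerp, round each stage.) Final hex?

#D0B9C4

#982960 is rgb(152, 41, 96).
A 77% tint moves each channel 77% toward 255:
  R: 152 + 0.77×(255−152) = 152 + 79.31 = 231.31 → 231
  G: 41 + 0.77×(255−41) = 41 + 164.78 = 205.78 → 206
  B: 96 + 0.77×(255−96) = 96 + 122.43 = 218.43 → 218
After the tint: rgb(231, 206, 218) = #E7CEDA.
A 10% shade moves each channel 10% toward 0:
  R: 231 + 0.1×(0−231) = 231 − 23.1 = 207.9 → 208
  G: 206 − 20.6 = 185.4 → 185
  B: 218 + 0.1×(0−218) = 218 − 21.8 = 196.2 → 196
rgb(208, 185, 196) = #D0B9C4.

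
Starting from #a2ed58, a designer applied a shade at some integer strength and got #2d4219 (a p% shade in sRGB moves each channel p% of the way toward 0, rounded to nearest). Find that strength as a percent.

#a2ed58 is rgb(162, 237, 88); #2d4219 is rgb(45, 66, 25).
On the G channel (widest range): 66 ≈ 237 + (p/100)(0 − 237), so p ≈ 100×(66 − 237)/(0 − 237) = -17100/-237 = 72.15.
p = 72 reproduces all three channels after rounding.

72%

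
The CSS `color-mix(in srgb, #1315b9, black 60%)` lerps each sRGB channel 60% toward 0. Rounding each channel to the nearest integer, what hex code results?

#1315b9 is rgb(19, 21, 185).
A 60% shade moves each channel 60% toward 0:
  R: 19 + 0.6×(0−19) = 19 − 11.4 = 7.6 → 8
  G: 21 + 0.6×(0−21) = 21 − 12.6 = 8.4 → 8
  B: 185 + 0.6×(0−185) = 185 − 111 = 74 → 74
rgb(8, 8, 74) = #08084a.

#08084a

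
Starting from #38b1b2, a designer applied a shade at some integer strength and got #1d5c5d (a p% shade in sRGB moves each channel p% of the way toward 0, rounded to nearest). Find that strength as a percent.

#38b1b2 is rgb(56, 177, 178); #1d5c5d is rgb(29, 92, 93).
On the B channel (widest range): 93 ≈ 178 + (p/100)(0 − 178), so p ≈ 100×(93 − 178)/(0 − 178) = -8500/-178 = 47.75.
p = 48 reproduces all three channels after rounding.

48%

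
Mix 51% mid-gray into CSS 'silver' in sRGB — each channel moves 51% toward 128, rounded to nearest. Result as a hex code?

#9F9F9F

CSS silver is rgb(192, 192, 192).
A 51% tone moves each channel 51% toward 128:
  R: 192 + 0.51×(128−192) = 192 − 32.64 = 159.36 → 159
  G: 192 + 0.51×(128−192) = 192 − 32.64 = 159.36 → 159
  B: 192 − 32.64 = 159.36 → 159
rgb(159, 159, 159) = #9F9F9F.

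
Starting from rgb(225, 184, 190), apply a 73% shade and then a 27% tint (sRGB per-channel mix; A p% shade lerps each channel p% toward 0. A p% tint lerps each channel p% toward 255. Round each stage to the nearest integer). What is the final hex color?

#71696A

A 73% shade moves each channel 73% toward 0:
  R: 225 − 164.25 = 60.75 → 61
  G: 184 − 134.32 = 49.68 → 50
  B: 190 + 0.73×(0−190) = 190 − 138.7 = 51.3 → 51
After the shade: rgb(61, 50, 51) = #3D3233.
Lerp each channel 27% toward 255:
  R: 61 + 0.27×(255−61) = 61 + 52.38 = 113.38 → 113
  G: 50 + 0.27×(255−50) = 50 + 55.35 = 105.35 → 105
  B: 51 + 0.27×(255−51) = 51 + 55.08 = 106.08 → 106
rgb(113, 105, 106) = #71696A.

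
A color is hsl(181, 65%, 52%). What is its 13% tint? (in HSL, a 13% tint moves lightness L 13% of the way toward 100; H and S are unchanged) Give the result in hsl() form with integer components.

hsl(181, 65%, 58%)

L moves 13% from 52 toward 100: 52 + 6.24 = 58.24 → 58.
H and S are unchanged.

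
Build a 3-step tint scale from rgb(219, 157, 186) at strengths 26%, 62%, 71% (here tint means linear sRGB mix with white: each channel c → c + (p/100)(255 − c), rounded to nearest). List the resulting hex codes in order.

#E4B6CC, #F1DAE5, #F5E3EB

26%: (219 + 9.36 = 228.36→228, 157 + 25.48 = 182.48→182, 186 + 17.94 = 203.94→204) → #E4B6CC
62%: (219 + 22.32 = 241.32→241, 157 + 60.76 = 217.76→218, 186 + 42.78 = 228.78→229) → #F1DAE5
71%: (219 + 25.56 = 244.56→245, 157 + 69.58 = 226.58→227, 186 + 48.99 = 234.99→235) → #F5E3EB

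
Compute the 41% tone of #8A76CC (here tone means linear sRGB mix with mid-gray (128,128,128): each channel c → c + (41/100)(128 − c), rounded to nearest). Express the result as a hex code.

#8A76CC is rgb(138, 118, 204).
Lerp each channel 41% toward 128:
  R: 138 − 4.1 = 133.9 → 134
  G: 118 + 0.41×(128−118) = 118 + 4.1 = 122.1 → 122
  B: 204 + 0.41×(128−204) = 204 − 31.16 = 172.84 → 173
rgb(134, 122, 173) = #867AAD.

#867AAD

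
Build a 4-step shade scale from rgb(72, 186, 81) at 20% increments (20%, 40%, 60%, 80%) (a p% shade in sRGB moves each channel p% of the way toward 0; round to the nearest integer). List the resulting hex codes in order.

#3A9541, #2B7031, #1D4A20, #0E2510

20%: (72 − 14.4 = 57.6→58, 186 − 37.2 = 148.8→149, 81 − 16.2 = 64.8→65) → #3A9541
40%: (72 − 28.8 = 43.2→43, 186 − 74.4 = 111.6→112, 81 − 32.4 = 48.6→49) → #2B7031
60%: (72 − 43.2 = 28.8→29, 186 − 111.6 = 74.4→74, 81 − 48.6 = 32.4→32) → #1D4A20
80%: (72 − 57.6 = 14.4→14, 186 − 148.8 = 37.2→37, 81 − 64.8 = 16.2→16) → #0E2510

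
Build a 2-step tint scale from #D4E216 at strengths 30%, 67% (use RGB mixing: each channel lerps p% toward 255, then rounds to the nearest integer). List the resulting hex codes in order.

#E1EB5C, #F1F5B2

#D4E216 is rgb(212, 226, 22).
30%: (212 + 12.9 = 224.9→225, 226 + 8.7 = 234.7→235, 22 + 69.9 = 91.9→92) → #E1EB5C
67%: (212 + 28.81 = 240.81→241, 226 + 19.43 = 245.43→245, 22 + 156.11 = 178.11→178) → #F1F5B2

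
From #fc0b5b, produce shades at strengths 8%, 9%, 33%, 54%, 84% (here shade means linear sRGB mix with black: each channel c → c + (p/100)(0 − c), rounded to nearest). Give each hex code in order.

#e80a54, #e50a53, #a9073d, #74052a, #28020f

#fc0b5b is rgb(252, 11, 91).
8%: (252 − 20.16 = 231.84→232, 11 − 0.88 = 10.12→10, 91 − 7.28 = 83.72→84) → #e80a54
9%: (252 − 22.68 = 229.32→229, 11 − 0.99 = 10.01→10, 91 − 8.19 = 82.81→83) → #e50a53
33%: (252 − 83.16 = 168.84→169, 11 − 3.63 = 7.37→7, 91 − 30.03 = 60.97→61) → #a9073d
54%: (252 − 136.08 = 115.92→116, 11 − 5.94 = 5.06→5, 91 − 49.14 = 41.86→42) → #74052a
84%: (252 − 211.68 = 40.32→40, 11 − 9.24 = 1.76→2, 91 − 76.44 = 14.56→15) → #28020f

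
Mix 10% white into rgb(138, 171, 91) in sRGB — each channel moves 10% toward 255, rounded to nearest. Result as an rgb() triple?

rgb(150, 179, 107)

Per channel, c → c + 0.1(255 − c):
  R: 138 + 0.1×(255−138) = 138 + 11.7 = 149.7 → 150
  G: 171 + 8.4 = 179.4 → 179
  B: 91 + 0.1×(255−91) = 91 + 16.4 = 107.4 → 107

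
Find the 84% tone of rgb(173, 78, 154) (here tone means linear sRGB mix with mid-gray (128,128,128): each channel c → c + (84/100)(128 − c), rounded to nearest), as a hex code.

An 84% tone moves each channel 84% toward 128:
  R: 173 + 0.84×(128−173) = 173 − 37.8 = 135.2 → 135
  G: 78 + 42 = 120 → 120
  B: 154 + 0.84×(128−154) = 154 − 21.84 = 132.16 → 132
rgb(135, 120, 132) = #877884.

#877884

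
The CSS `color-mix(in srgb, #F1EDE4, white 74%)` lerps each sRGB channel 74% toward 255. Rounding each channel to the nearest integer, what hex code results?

#FBFAF8

#F1EDE4 is rgb(241, 237, 228).
Per channel, c → c + 0.74(255 − c):
  R: 241 + 10.36 = 251.36 → 251
  G: 237 + 13.32 = 250.32 → 250
  B: 228 + 0.74×(255−228) = 228 + 19.98 = 247.98 → 248
rgb(251, 250, 248) = #FBFAF8.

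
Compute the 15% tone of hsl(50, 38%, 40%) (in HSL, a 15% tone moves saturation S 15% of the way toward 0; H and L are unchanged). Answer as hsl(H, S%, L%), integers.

hsl(50, 32%, 40%)

S moves 15% from 38 toward 0: 38 − 5.7 = 32.3 → 32.
H and L are unchanged.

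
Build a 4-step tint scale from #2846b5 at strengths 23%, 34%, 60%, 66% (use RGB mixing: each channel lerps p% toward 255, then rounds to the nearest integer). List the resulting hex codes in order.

#2846b5 is rgb(40, 70, 181).
23%: (40 + 49.45 = 89.45→89, 70 + 42.55 = 112.55→113, 181 + 17.02 = 198.02→198) → #5971c6
34%: (40 + 73.1 = 113.1→113, 70 + 62.9 = 132.9→133, 181 + 25.16 = 206.16→206) → #7185ce
60%: (40 + 129 = 169→169, 70 + 111 = 181→181, 181 + 44.4 = 225.4→225) → #a9b5e1
66%: (40 + 141.9 = 181.9→182, 70 + 122.1 = 192.1→192, 181 + 48.84 = 229.84→230) → #b6c0e6

#5971c6, #7185ce, #a9b5e1, #b6c0e6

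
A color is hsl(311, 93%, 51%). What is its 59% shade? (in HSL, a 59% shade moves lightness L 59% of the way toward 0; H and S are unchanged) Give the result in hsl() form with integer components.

L moves 59% from 51 toward 0: 51 − 30.09 = 20.91 → 21.
H and S are unchanged.

hsl(311, 93%, 21%)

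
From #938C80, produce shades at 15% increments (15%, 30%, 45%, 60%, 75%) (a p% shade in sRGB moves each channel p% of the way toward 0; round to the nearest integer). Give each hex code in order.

#7D776D, #67625A, #514D46, #3B3833, #252320

#938C80 is rgb(147, 140, 128).
15%: (147 − 22.05 = 124.95→125, 140 − 21 = 119→119, 128 − 19.2 = 108.8→109) → #7D776D
30%: (147 − 44.1 = 102.9→103, 140 − 42 = 98→98, 128 − 38.4 = 89.6→90) → #67625A
45%: (147 − 66.15 = 80.85→81, 140 − 63 = 77→77, 128 − 57.6 = 70.4→70) → #514D46
60%: (147 − 88.2 = 58.8→59, 140 − 84 = 56→56, 128 − 76.8 = 51.2→51) → #3B3833
75%: (147 − 110.25 = 36.75→37, 140 − 105 = 35→35, 128 − 96 = 32→32) → #252320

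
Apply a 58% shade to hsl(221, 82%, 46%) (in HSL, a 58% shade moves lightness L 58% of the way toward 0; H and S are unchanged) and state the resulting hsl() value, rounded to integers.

L moves 58% from 46 toward 0: 46 − 26.68 = 19.32 → 19.
H and S are unchanged.

hsl(221, 82%, 19%)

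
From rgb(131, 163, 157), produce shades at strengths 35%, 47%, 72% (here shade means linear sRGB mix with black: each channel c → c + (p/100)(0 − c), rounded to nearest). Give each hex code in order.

#556a66, #455653, #252e2c

35%: (131 − 45.85 = 85.15→85, 163 − 57.05 = 105.95→106, 157 − 54.95 = 102.05→102) → #556a66
47%: (131 − 61.57 = 69.43→69, 163 − 76.61 = 86.39→86, 157 − 73.79 = 83.21→83) → #455653
72%: (131 − 94.32 = 36.68→37, 163 − 117.36 = 45.64→46, 157 − 113.04 = 43.96→44) → #252e2c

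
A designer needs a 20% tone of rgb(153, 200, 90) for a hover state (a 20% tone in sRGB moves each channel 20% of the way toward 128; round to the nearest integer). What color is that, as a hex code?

#94BA62

Lerp each channel 20% toward 128:
  R: 153 + 0.2×(128−153) = 153 − 5 = 148 → 148
  G: 200 − 14.4 = 185.6 → 186
  B: 90 + 0.2×(128−90) = 90 + 7.6 = 97.6 → 98
rgb(148, 186, 98) = #94BA62.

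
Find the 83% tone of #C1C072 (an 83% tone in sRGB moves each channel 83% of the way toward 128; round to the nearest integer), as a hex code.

#C1C072 is rgb(193, 192, 114).
An 83% tone moves each channel 83% toward 128:
  R: 193 + 0.83×(128−193) = 193 − 53.95 = 139.05 → 139
  G: 192 + 0.83×(128−192) = 192 − 53.12 = 138.88 → 139
  B: 114 + 11.62 = 125.62 → 126
rgb(139, 139, 126) = #8B8B7E.

#8B8B7E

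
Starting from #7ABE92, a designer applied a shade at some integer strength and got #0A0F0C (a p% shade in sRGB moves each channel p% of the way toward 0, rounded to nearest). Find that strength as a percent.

92%

#7ABE92 is rgb(122, 190, 146); #0A0F0C is rgb(10, 15, 12).
On the G channel (widest range): 15 ≈ 190 + (p/100)(0 − 190), so p ≈ 100×(15 − 190)/(0 − 190) = -17500/-190 = 92.11.
p = 92 reproduces all three channels after rounding.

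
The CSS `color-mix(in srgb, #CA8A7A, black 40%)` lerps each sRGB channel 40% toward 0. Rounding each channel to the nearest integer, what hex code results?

#CA8A7A is rgb(202, 138, 122).
Lerp each channel 40% toward 0:
  R: 202 + 0.4×(0−202) = 202 − 80.8 = 121.2 → 121
  G: 138 − 55.2 = 82.8 → 83
  B: 122 − 48.8 = 73.2 → 73
rgb(121, 83, 73) = #795349.

#795349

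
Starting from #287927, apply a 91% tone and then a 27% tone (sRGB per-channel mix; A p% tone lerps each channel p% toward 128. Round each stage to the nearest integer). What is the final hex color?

#7A7F7A

#287927 is rgb(40, 121, 39).
Lerp each channel 91% toward 128:
  R: 40 + 0.91×(128−40) = 40 + 80.08 = 120.08 → 120
  G: 121 + 6.37 = 127.37 → 127
  B: 39 + 0.91×(128−39) = 39 + 80.99 = 119.99 → 120
After the tone: rgb(120, 127, 120) = #787F78.
Lerp each channel 27% toward 128:
  R: 120 + 2.16 = 122.16 → 122
  G: 127 + 0.27 = 127.27 → 127
  B: 120 + 0.27×(128−120) = 120 + 2.16 = 122.16 → 122
rgb(122, 127, 122) = #7A7F7A.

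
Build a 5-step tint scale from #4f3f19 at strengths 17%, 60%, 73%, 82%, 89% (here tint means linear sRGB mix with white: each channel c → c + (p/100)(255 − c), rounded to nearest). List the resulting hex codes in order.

#6d6040, #b9b2a3, #cfcbc1, #dfdcd6, #eceae6

#4f3f19 is rgb(79, 63, 25).
17%: (79 + 29.92 = 108.92→109, 63 + 32.64 = 95.64→96, 25 + 39.1 = 64.1→64) → #6d6040
60%: (79 + 105.6 = 184.6→185, 63 + 115.2 = 178.2→178, 25 + 138 = 163→163) → #b9b2a3
73%: (79 + 128.48 = 207.48→207, 63 + 140.16 = 203.16→203, 25 + 167.9 = 192.9→193) → #cfcbc1
82%: (79 + 144.32 = 223.32→223, 63 + 157.44 = 220.44→220, 25 + 188.6 = 213.6→214) → #dfdcd6
89%: (79 + 156.64 = 235.64→236, 63 + 170.88 = 233.88→234, 25 + 204.7 = 229.7→230) → #eceae6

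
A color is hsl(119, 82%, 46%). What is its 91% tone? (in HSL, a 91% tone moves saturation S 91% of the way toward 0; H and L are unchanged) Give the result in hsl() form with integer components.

hsl(119, 7%, 46%)

S moves 91% from 82 toward 0: 82 − 74.62 = 7.38 → 7.
H and L are unchanged.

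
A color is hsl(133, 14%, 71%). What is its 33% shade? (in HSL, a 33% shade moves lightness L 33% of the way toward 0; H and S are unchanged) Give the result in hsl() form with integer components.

hsl(133, 14%, 48%)

L moves 33% from 71 toward 0: 71 − 23.43 = 47.57 → 48.
H and S are unchanged.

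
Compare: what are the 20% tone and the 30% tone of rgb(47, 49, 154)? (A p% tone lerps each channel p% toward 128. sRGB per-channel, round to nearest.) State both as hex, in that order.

#3F4195, #474992

20% tone:
  R: 47 + 0.2×(128−47) = 47 + 16.2 = 63.2 → 63
  G: 49 + 0.2×(128−49) = 49 + 15.8 = 64.8 → 65
  B: 154 − 5.2 = 148.8 → 149
  → #3F4195
30% tone:
  R: 47 + 24.3 = 71.3 → 71
  G: 49 + 23.7 = 72.7 → 73
  B: 154 − 7.8 = 146.2 → 146
  → #474992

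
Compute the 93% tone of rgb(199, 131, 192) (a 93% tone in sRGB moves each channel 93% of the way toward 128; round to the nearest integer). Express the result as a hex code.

#858084

Per channel, c → c + 0.93(128 − c):
  R: 199 + 0.93×(128−199) = 199 − 66.03 = 132.97 → 133
  G: 131 + 0.93×(128−131) = 131 − 2.79 = 128.21 → 128
  B: 192 + 0.93×(128−192) = 192 − 59.52 = 132.48 → 132
rgb(133, 128, 132) = #858084.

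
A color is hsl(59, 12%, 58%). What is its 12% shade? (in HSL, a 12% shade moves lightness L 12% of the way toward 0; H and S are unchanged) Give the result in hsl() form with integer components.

hsl(59, 12%, 51%)

L moves 12% from 58 toward 0: 58 − 6.96 = 51.04 → 51.
H and S are unchanged.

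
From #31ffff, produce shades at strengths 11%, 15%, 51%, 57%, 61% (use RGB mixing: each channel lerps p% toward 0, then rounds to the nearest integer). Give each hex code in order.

#2ce3e3, #2ad9d9, #187d7d, #156e6e, #136363

#31ffff is rgb(49, 255, 255).
11%: (49 − 5.39 = 43.61→44, 255 − 28.05 = 226.95→227, 255 − 28.05 = 226.95→227) → #2ce3e3
15%: (49 − 7.35 = 41.65→42, 255 − 38.25 = 216.75→217, 255 − 38.25 = 216.75→217) → #2ad9d9
51%: (49 − 24.99 = 24.01→24, 255 − 130.05 = 124.95→125, 255 − 130.05 = 124.95→125) → #187d7d
57%: (49 − 27.93 = 21.07→21, 255 − 145.35 = 109.65→110, 255 − 145.35 = 109.65→110) → #156e6e
61%: (49 − 29.89 = 19.11→19, 255 − 155.55 = 99.45→99, 255 − 155.55 = 99.45→99) → #136363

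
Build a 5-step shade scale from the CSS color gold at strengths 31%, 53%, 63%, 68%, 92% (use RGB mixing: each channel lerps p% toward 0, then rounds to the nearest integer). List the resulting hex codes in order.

CSS gold is rgb(255, 215, 0).
31%: (255 − 79.05 = 175.95→176, 215 − 66.65 = 148.35→148, 0→0) → #B09400
53%: (255 − 135.15 = 119.85→120, 215 − 113.95 = 101.05→101, 0→0) → #786500
63%: (255 − 160.65 = 94.35→94, 215 − 135.45 = 79.55→80, 0→0) → #5E5000
68%: (255 − 173.4 = 81.6→82, 215 − 146.2 = 68.8→69, 0→0) → #524500
92%: (255 − 234.6 = 20.4→20, 215 − 197.8 = 17.2→17, 0→0) → #141100

#B09400, #786500, #5E5000, #524500, #141100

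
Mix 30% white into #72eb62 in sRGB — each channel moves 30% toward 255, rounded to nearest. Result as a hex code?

#9cf191

#72eb62 is rgb(114, 235, 98).
Lerp each channel 30% toward 255:
  R: 114 + 0.3×(255−114) = 114 + 42.3 = 156.3 → 156
  G: 235 + 6 = 241 → 241
  B: 98 + 47.1 = 145.1 → 145
rgb(156, 241, 145) = #9cf191.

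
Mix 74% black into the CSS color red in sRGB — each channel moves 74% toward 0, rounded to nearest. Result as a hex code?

CSS red is rgb(255, 0, 0).
Per channel, c → c + 0.74(0 − c):
  R: 255 + 0.74×(0−255) = 255 − 188.7 = 66.3 → 66
  G: 0 + 0.74×(0−0) = 0 + 0 = 0 → 0
  B: 0 + 0.74×(0−0) = 0 + 0 = 0 → 0
rgb(66, 0, 0) = #420000.

#420000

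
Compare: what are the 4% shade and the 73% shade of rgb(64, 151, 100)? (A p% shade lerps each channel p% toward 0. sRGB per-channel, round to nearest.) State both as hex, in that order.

4% shade:
  R: 64 + 0.04×(0−64) = 64 − 2.56 = 61.44 → 61
  G: 151 + 0.04×(0−151) = 151 − 6.04 = 144.96 → 145
  B: 100 + 0.04×(0−100) = 100 − 4 = 96 → 96
  → #3d9160
73% shade:
  R: 64 + 0.73×(0−64) = 64 − 46.72 = 17.28 → 17
  G: 151 + 0.73×(0−151) = 151 − 110.23 = 40.77 → 41
  B: 100 − 73 = 27 → 27
  → #11291b

#3d9160, #11291b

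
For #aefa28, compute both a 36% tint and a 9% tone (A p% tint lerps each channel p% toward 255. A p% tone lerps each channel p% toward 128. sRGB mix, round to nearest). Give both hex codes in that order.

#cbfc75, #aaef30

#aefa28 is rgb(174, 250, 40).
36% tint:
  R: 174 + 29.16 = 203.16 → 203
  G: 250 + 0.36×(255−250) = 250 + 1.8 = 251.8 → 252
  B: 40 + 77.4 = 117.4 → 117
  → #cbfc75
9% tone:
  R: 174 − 4.14 = 169.86 → 170
  G: 250 − 10.98 = 239.02 → 239
  B: 40 + 0.09×(128−40) = 40 + 7.92 = 47.92 → 48
  → #aaef30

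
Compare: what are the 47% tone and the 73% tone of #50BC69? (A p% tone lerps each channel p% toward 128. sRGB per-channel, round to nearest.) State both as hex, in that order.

#50BC69 is rgb(80, 188, 105).
47% tone:
  R: 80 + 22.56 = 102.56 → 103
  G: 188 − 28.2 = 159.8 → 160
  B: 105 + 10.81 = 115.81 → 116
  → #67A074
73% tone:
  R: 80 + 35.04 = 115.04 → 115
  G: 188 − 43.8 = 144.2 → 144
  B: 105 + 16.79 = 121.79 → 122
  → #73907A

#67A074, #73907A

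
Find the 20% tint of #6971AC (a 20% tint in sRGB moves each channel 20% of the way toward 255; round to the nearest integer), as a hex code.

#878DBD

#6971AC is rgb(105, 113, 172).
Lerp each channel 20% toward 255:
  R: 105 + 30 = 135 → 135
  G: 113 + 0.2×(255−113) = 113 + 28.4 = 141.4 → 141
  B: 172 + 0.2×(255−172) = 172 + 16.6 = 188.6 → 189
rgb(135, 141, 189) = #878DBD.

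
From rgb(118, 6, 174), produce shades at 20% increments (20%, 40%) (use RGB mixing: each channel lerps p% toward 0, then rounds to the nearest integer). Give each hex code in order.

#5e058b, #470468

20%: (118 − 23.6 = 94.4→94, 6 − 1.2 = 4.8→5, 174 − 34.8 = 139.2→139) → #5e058b
40%: (118 − 47.2 = 70.8→71, 6 − 2.4 = 3.6→4, 174 − 69.6 = 104.4→104) → #470468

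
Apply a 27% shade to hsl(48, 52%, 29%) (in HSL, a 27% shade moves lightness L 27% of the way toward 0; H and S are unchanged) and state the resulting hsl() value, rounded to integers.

L moves 27% from 29 toward 0: 29 − 7.83 = 21.17 → 21.
H and S are unchanged.

hsl(48, 52%, 21%)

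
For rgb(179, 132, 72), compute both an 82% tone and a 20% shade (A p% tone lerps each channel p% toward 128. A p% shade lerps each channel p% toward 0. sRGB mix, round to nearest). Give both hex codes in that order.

#898176, #8F6A3A

82% tone:
  R: 179 + 0.82×(128−179) = 179 − 41.82 = 137.18 → 137
  G: 132 + 0.82×(128−132) = 132 − 3.28 = 128.72 → 129
  B: 72 + 0.82×(128−72) = 72 + 45.92 = 117.92 → 118
  → #898176
20% shade:
  R: 179 − 35.8 = 143.2 → 143
  G: 132 + 0.2×(0−132) = 132 − 26.4 = 105.6 → 106
  B: 72 + 0.2×(0−72) = 72 − 14.4 = 57.6 → 58
  → #8F6A3A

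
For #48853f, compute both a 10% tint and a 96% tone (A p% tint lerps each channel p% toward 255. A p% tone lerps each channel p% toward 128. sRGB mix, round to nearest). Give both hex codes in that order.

#48853f is rgb(72, 133, 63).
10% tint:
  R: 72 + 0.1×(255−72) = 72 + 18.3 = 90.3 → 90
  G: 133 + 0.1×(255−133) = 133 + 12.2 = 145.2 → 145
  B: 63 + 0.1×(255−63) = 63 + 19.2 = 82.2 → 82
  → #5a9152
96% tone:
  R: 72 + 0.96×(128−72) = 72 + 53.76 = 125.76 → 126
  G: 133 + 0.96×(128−133) = 133 − 4.8 = 128.2 → 128
  B: 63 + 0.96×(128−63) = 63 + 62.4 = 125.4 → 125
  → #7e807d

#5a9152, #7e807d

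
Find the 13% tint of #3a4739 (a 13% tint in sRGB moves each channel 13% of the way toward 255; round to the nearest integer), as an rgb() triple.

rgb(84, 95, 83)

#3a4739 is rgb(58, 71, 57).
Lerp each channel 13% toward 255:
  R: 58 + 25.61 = 83.61 → 84
  G: 71 + 0.13×(255−71) = 71 + 23.92 = 94.92 → 95
  B: 57 + 0.13×(255−57) = 57 + 25.74 = 82.74 → 83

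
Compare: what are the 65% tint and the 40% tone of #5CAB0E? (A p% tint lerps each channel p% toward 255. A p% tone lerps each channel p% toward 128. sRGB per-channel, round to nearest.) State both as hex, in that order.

#C6E2AB, #6A9A3C

#5CAB0E is rgb(92, 171, 14).
65% tint:
  R: 92 + 0.65×(255−92) = 92 + 105.95 = 197.95 → 198
  G: 171 + 0.65×(255−171) = 171 + 54.6 = 225.6 → 226
  B: 14 + 156.65 = 170.65 → 171
  → #C6E2AB
40% tone:
  R: 92 + 0.4×(128−92) = 92 + 14.4 = 106.4 → 106
  G: 171 + 0.4×(128−171) = 171 − 17.2 = 153.8 → 154
  B: 14 + 0.4×(128−14) = 14 + 45.6 = 59.6 → 60
  → #6A9A3C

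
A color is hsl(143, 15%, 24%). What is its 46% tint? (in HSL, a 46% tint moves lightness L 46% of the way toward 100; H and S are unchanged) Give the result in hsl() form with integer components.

L moves 46% from 24 toward 100: 24 + 34.96 = 58.96 → 59.
H and S are unchanged.

hsl(143, 15%, 59%)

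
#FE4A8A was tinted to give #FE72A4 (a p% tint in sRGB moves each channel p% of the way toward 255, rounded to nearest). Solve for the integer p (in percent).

#FE4A8A is rgb(254, 74, 138); #FE72A4 is rgb(254, 114, 164).
On the G channel (widest range): 114 ≈ 74 + (p/100)(255 − 74), so p ≈ 100×(114 − 74)/(255 − 74) = 4000/181 = 22.10.
p = 22 reproduces all three channels after rounding.

22%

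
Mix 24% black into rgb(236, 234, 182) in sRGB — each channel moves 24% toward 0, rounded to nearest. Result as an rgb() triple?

rgb(179, 178, 138)

Per channel, c → c + 0.24(0 − c):
  R: 236 − 56.64 = 179.36 → 179
  G: 234 − 56.16 = 177.84 → 178
  B: 182 + 0.24×(0−182) = 182 − 43.68 = 138.32 → 138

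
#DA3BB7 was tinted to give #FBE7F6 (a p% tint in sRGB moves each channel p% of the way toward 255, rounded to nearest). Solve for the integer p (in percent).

88%

#DA3BB7 is rgb(218, 59, 183); #FBE7F6 is rgb(251, 231, 246).
On the G channel (widest range): 231 ≈ 59 + (p/100)(255 − 59), so p ≈ 100×(231 − 59)/(255 − 59) = 17200/196 = 87.76.
p = 88 reproduces all three channels after rounding.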